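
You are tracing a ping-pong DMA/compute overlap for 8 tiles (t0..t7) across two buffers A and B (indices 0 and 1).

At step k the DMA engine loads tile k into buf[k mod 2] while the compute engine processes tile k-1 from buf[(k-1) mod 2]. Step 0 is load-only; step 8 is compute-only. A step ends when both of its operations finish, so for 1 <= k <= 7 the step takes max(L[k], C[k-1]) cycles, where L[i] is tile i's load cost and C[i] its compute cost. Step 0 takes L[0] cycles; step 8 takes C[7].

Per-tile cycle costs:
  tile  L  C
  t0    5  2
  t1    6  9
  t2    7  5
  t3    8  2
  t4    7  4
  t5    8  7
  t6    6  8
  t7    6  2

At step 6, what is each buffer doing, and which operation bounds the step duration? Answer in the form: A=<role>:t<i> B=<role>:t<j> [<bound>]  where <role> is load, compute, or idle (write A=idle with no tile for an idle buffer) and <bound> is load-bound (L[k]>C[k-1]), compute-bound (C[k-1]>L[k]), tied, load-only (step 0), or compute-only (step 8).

k=0 load=t0/5c comp=- wait=5 total=5
k=1 load=t1/6c comp=t0/2c wait=6 total=11
k=2 load=t2/7c comp=t1/9c wait=9 total=20
k=3 load=t3/8c comp=t2/5c wait=8 total=28
k=4 load=t4/7c comp=t3/2c wait=7 total=35
k=5 load=t5/8c comp=t4/4c wait=8 total=43
k=6 load=t6/6c comp=t5/7c wait=7 total=50
k=7 load=t7/6c comp=t6/8c wait=8 total=58
k=8 load=- comp=t7/2c wait=2 total=60

step 6: A=load:t6 B=compute:t5 [compute-bound]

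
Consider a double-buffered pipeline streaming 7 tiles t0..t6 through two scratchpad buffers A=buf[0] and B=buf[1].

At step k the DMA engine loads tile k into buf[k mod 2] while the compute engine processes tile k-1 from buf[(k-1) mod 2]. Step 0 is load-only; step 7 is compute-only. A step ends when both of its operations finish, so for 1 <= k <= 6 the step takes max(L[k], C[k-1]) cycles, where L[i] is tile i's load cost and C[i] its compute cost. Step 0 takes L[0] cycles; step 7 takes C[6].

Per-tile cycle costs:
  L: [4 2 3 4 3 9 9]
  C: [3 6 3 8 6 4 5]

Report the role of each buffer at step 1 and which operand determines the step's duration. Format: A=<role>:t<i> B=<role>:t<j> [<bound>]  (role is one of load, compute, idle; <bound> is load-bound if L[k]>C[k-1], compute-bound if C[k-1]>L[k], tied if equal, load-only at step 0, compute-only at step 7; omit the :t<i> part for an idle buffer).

step 1: A=compute:t0 B=load:t1 [compute-bound]

step 0: L[0]=4 → dur=4, Σ=4 | A=load:t0 B=idle [load-only]
step 1: L[1]=2 C[0]=3 → dur=3, Σ=7 | A=compute:t0 B=load:t1 [compute-bound]
step 2: L[2]=3 C[1]=6 → dur=6, Σ=13 | A=load:t2 B=compute:t1 [compute-bound]
step 3: L[3]=4 C[2]=3 → dur=4, Σ=17 | A=compute:t2 B=load:t3 [load-bound]
step 4: L[4]=3 C[3]=8 → dur=8, Σ=25 | A=load:t4 B=compute:t3 [compute-bound]
step 5: L[5]=9 C[4]=6 → dur=9, Σ=34 | A=compute:t4 B=load:t5 [load-bound]
step 6: L[6]=9 C[5]=4 → dur=9, Σ=43 | A=load:t6 B=compute:t5 [load-bound]
step 7: C[6]=5 → dur=5, Σ=48 | A=compute:t6 B=idle [compute-only]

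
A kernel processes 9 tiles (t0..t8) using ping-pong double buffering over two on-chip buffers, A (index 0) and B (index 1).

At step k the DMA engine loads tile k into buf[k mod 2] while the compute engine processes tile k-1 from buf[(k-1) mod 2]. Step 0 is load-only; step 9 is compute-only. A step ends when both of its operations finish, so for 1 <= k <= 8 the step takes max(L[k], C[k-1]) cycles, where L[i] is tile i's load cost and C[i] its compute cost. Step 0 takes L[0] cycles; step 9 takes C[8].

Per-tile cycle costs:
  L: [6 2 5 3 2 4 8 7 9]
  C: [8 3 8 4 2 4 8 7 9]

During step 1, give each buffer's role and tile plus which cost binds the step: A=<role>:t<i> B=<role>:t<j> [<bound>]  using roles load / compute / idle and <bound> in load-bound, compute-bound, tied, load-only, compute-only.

step 1: A=compute:t0 B=load:t1 [compute-bound]

[0] DMA t0→A (6c) ∥ CU idle ⇒ 6c, clock 6
[1] DMA t1→B (2c) ∥ CU A:t0 (8c) ⇒ 8c, clock 14
[2] DMA t2→A (5c) ∥ CU B:t1 (3c) ⇒ 5c, clock 19
[3] DMA t3→B (3c) ∥ CU A:t2 (8c) ⇒ 8c, clock 27
[4] DMA t4→A (2c) ∥ CU B:t3 (4c) ⇒ 4c, clock 31
[5] DMA t5→B (4c) ∥ CU A:t4 (2c) ⇒ 4c, clock 35
[6] DMA t6→A (8c) ∥ CU B:t5 (4c) ⇒ 8c, clock 43
[7] DMA t7→B (7c) ∥ CU A:t6 (8c) ⇒ 8c, clock 51
[8] DMA t8→A (9c) ∥ CU B:t7 (7c) ⇒ 9c, clock 60
[9] DMA idle ∥ CU A:t8 (9c) ⇒ 9c, clock 69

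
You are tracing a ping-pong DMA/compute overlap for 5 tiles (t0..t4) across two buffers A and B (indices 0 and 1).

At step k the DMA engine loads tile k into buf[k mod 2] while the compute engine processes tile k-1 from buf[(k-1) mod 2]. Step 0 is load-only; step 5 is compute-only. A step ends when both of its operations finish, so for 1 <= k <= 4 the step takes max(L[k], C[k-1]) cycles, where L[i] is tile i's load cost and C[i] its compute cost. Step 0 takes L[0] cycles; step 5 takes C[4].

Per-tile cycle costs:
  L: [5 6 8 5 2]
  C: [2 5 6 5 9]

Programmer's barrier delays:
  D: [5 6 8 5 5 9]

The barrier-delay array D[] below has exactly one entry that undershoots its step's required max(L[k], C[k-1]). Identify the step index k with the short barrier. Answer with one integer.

step 0: need L[0]=5 = 5; D[0]=5 ok
step 1: need max(L[1]=6,C[0]=2) = 6; D[1]=6 ok
step 2: need max(L[2]=8,C[1]=5) = 8; D[2]=8 ok
step 3: need max(L[3]=5,C[2]=6) = 6; D[3]=5 SHORT
step 4: need max(L[4]=2,C[3]=5) = 5; D[4]=5 ok
step 5: need C[4]=9 = 9; D[5]=9 ok

hazard at step 3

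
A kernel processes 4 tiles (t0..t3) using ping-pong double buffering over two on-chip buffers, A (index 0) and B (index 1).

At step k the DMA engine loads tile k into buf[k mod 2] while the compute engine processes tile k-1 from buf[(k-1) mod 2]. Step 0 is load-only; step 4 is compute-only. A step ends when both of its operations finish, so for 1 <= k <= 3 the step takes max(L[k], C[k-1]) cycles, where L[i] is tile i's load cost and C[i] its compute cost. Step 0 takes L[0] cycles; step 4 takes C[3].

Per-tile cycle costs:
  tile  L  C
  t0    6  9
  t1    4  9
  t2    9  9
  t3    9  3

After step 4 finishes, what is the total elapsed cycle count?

  0. 6=6c; end=6; A:t0 B:-
  1. max(4,9)=9c; end=15; A:t0 B:t1
  2. max(9,9)=9c; end=24; A:t2 B:t1
  3. max(9,9)=9c; end=33; A:t2 B:t3
  4. 3=3c; end=36; A:t2 B:t3

end_cycle[4] = 36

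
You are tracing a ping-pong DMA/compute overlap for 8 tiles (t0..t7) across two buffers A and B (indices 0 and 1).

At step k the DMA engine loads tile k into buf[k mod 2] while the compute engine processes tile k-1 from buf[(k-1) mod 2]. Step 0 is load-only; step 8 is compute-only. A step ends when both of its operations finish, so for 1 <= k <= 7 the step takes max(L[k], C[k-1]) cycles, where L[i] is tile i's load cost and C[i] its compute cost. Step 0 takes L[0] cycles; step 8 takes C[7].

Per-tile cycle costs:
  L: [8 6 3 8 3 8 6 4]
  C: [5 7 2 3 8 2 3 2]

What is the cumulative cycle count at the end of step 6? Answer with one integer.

end_cycle[6] = 46

k=0 load=t0/8c comp=- wait=8 total=8
k=1 load=t1/6c comp=t0/5c wait=6 total=14
k=2 load=t2/3c comp=t1/7c wait=7 total=21
k=3 load=t3/8c comp=t2/2c wait=8 total=29
k=4 load=t4/3c comp=t3/3c wait=3 total=32
k=5 load=t5/8c comp=t4/8c wait=8 total=40
k=6 load=t6/6c comp=t5/2c wait=6 total=46
k=7 load=t7/4c comp=t6/3c wait=4 total=50
k=8 load=- comp=t7/2c wait=2 total=52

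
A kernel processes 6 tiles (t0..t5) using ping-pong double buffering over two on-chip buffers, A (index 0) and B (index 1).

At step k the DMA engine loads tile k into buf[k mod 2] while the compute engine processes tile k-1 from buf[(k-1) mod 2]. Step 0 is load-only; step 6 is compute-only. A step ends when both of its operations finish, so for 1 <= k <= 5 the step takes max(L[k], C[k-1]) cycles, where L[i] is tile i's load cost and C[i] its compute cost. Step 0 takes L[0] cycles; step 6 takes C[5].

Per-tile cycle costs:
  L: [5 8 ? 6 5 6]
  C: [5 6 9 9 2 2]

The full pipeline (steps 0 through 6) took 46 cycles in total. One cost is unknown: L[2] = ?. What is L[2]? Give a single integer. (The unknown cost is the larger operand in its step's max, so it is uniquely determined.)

L[2] = 7

step 0 = dur = L[0]=5 = 5
step 1 = dur = max(L[1]=8, C[0]=5) = 8
step 2 = dur = max(L[2]=?, C[1]=6) = L[2]  (unknown; binding)
step 3 = dur = max(L[3]=6, C[2]=9) = 9
step 4 = dur = max(L[4]=5, C[3]=9) = 9
step 5 = dur = max(L[5]=6, C[4]=2) = 6
step 6 = dur = C[5]=2 = 2
sum of known step durations = 39
dur[2] = total - known = 46 - 39 = 7
L[2] is the binding max in step 2, so L[2] = dur[2] = 7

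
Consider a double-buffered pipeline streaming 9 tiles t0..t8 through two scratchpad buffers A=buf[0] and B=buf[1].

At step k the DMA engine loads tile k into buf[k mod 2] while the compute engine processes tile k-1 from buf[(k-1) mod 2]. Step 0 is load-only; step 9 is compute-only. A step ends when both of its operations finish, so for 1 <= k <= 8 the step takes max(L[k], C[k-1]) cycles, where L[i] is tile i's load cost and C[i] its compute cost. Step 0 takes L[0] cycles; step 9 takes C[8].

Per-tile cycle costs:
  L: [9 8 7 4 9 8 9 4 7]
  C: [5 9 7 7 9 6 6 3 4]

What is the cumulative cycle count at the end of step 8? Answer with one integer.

end_cycle[8] = 73

step 0: L[0]=9 → dur=9, Σ=9 | A=load:t0 B=idle [load-only]
step 1: L[1]=8 C[0]=5 → dur=8, Σ=17 | A=compute:t0 B=load:t1 [load-bound]
step 2: L[2]=7 C[1]=9 → dur=9, Σ=26 | A=load:t2 B=compute:t1 [compute-bound]
step 3: L[3]=4 C[2]=7 → dur=7, Σ=33 | A=compute:t2 B=load:t3 [compute-bound]
step 4: L[4]=9 C[3]=7 → dur=9, Σ=42 | A=load:t4 B=compute:t3 [load-bound]
step 5: L[5]=8 C[4]=9 → dur=9, Σ=51 | A=compute:t4 B=load:t5 [compute-bound]
step 6: L[6]=9 C[5]=6 → dur=9, Σ=60 | A=load:t6 B=compute:t5 [load-bound]
step 7: L[7]=4 C[6]=6 → dur=6, Σ=66 | A=compute:t6 B=load:t7 [compute-bound]
step 8: L[8]=7 C[7]=3 → dur=7, Σ=73 | A=load:t8 B=compute:t7 [load-bound]
step 9: C[8]=4 → dur=4, Σ=77 | A=compute:t8 B=idle [compute-only]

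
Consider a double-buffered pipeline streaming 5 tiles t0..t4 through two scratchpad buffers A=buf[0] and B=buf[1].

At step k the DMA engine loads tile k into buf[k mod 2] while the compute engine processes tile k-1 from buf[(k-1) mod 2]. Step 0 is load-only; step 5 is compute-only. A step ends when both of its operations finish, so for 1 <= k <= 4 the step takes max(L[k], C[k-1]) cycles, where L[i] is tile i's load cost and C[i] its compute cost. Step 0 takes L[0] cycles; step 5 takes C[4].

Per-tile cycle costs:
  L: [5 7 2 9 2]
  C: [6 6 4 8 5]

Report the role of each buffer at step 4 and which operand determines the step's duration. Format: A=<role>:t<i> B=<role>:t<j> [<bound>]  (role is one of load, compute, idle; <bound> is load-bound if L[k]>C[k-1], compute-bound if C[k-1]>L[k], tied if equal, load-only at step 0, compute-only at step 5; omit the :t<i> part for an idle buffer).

[0] DMA t0→A (5c) ∥ CU idle ⇒ 5c, clock 5
[1] DMA t1→B (7c) ∥ CU A:t0 (6c) ⇒ 7c, clock 12
[2] DMA t2→A (2c) ∥ CU B:t1 (6c) ⇒ 6c, clock 18
[3] DMA t3→B (9c) ∥ CU A:t2 (4c) ⇒ 9c, clock 27
[4] DMA t4→A (2c) ∥ CU B:t3 (8c) ⇒ 8c, clock 35
[5] DMA idle ∥ CU A:t4 (5c) ⇒ 5c, clock 40

step 4: A=load:t4 B=compute:t3 [compute-bound]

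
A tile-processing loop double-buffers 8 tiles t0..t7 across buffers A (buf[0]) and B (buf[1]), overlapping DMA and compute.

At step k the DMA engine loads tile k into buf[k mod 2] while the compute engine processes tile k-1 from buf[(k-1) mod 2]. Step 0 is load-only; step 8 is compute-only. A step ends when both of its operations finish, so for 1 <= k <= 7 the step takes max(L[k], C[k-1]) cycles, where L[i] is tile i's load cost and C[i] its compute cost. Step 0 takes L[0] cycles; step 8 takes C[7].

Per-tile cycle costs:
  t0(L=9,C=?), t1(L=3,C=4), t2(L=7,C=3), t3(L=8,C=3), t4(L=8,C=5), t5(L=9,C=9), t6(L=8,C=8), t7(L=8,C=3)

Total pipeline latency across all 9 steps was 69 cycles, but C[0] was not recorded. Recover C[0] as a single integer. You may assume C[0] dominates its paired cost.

C[0] = 8

step 0 = dur = L[0]=9 = 9
step 1 = dur = max(L[1]=3, C[0]=?) = C[0]  (unknown; binding)
step 2 = dur = max(L[2]=7, C[1]=4) = 7
step 3 = dur = max(L[3]=8, C[2]=3) = 8
step 4 = dur = max(L[4]=8, C[3]=3) = 8
step 5 = dur = max(L[5]=9, C[4]=5) = 9
step 6 = dur = max(L[6]=8, C[5]=9) = 9
step 7 = dur = max(L[7]=8, C[6]=8) = 8
step 8 = dur = C[7]=3 = 3
sum of known step durations = 61
dur[1] = total - known = 69 - 61 = 8
C[0] is the binding max in step 1, so C[0] = dur[1] = 8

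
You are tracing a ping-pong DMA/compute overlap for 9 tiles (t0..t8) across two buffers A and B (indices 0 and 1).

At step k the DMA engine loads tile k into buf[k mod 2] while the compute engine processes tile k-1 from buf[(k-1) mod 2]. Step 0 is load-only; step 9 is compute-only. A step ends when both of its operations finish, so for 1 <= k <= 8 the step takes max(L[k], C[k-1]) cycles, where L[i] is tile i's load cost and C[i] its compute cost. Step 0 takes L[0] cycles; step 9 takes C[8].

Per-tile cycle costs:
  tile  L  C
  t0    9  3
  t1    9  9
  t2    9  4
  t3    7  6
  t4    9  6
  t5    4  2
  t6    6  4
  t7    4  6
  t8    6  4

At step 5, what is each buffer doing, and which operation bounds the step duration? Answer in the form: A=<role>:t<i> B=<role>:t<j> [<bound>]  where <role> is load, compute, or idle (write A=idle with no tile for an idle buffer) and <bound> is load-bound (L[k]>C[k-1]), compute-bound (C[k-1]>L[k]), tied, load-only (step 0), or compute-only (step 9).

step 5: A=compute:t4 B=load:t5 [compute-bound]

  0. 9=9c; end=9; A:t0 B:-
  1. max(9,3)=9c; end=18; A:t0 B:t1
  2. max(9,9)=9c; end=27; A:t2 B:t1
  3. max(7,4)=7c; end=34; A:t2 B:t3
  4. max(9,6)=9c; end=43; A:t4 B:t3
  5. max(4,6)=6c; end=49; A:t4 B:t5
  6. max(6,2)=6c; end=55; A:t6 B:t5
  7. max(4,4)=4c; end=59; A:t6 B:t7
  8. max(6,6)=6c; end=65; A:t8 B:t7
  9. 4=4c; end=69; A:t8 B:t7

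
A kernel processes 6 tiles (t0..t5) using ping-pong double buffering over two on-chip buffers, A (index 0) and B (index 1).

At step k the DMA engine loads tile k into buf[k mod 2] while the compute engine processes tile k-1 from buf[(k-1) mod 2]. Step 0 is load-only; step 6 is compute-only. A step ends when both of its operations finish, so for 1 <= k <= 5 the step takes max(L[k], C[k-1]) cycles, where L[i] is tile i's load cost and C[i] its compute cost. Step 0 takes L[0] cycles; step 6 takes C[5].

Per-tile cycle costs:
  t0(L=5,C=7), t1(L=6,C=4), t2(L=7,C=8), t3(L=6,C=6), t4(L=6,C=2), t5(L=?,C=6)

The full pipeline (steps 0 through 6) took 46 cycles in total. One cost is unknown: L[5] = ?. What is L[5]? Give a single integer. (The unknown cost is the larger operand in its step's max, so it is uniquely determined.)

L[5] = 7

step 0 = dur = L[0]=5 = 5
step 1 = dur = max(L[1]=6, C[0]=7) = 7
step 2 = dur = max(L[2]=7, C[1]=4) = 7
step 3 = dur = max(L[3]=6, C[2]=8) = 8
step 4 = dur = max(L[4]=6, C[3]=6) = 6
step 5 = dur = max(L[5]=?, C[4]=2) = L[5]  (unknown; binding)
step 6 = dur = C[5]=6 = 6
sum of known step durations = 39
dur[5] = total - known = 46 - 39 = 7
L[5] is the binding max in step 5, so L[5] = dur[5] = 7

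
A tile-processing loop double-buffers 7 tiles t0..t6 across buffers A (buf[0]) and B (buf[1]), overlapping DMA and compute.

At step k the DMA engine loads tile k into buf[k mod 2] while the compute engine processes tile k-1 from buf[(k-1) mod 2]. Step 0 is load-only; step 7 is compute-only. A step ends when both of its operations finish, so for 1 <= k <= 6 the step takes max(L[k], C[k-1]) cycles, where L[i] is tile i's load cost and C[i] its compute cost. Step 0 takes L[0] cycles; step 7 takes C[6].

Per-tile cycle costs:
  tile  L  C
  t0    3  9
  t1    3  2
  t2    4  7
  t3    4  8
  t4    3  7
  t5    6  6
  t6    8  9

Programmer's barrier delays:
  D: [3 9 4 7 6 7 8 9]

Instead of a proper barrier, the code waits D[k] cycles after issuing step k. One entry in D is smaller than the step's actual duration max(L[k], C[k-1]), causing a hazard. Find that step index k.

hazard at step 4

k=0 barrier L[0]=3→3c, D[0]=3 ok
k=1 barrier max(L[1]=3,C[0]=9)→9c, D[1]=9 ok
k=2 barrier max(L[2]=4,C[1]=2)→4c, D[2]=4 ok
k=3 barrier max(L[3]=4,C[2]=7)→7c, D[3]=7 ok
k=4 barrier max(L[4]=3,C[3]=8)→8c, D[4]=6 SHORT
k=5 barrier max(L[5]=6,C[4]=7)→7c, D[5]=7 ok
k=6 barrier max(L[6]=8,C[5]=6)→8c, D[6]=8 ok
k=7 barrier C[6]=9→9c, D[7]=9 ok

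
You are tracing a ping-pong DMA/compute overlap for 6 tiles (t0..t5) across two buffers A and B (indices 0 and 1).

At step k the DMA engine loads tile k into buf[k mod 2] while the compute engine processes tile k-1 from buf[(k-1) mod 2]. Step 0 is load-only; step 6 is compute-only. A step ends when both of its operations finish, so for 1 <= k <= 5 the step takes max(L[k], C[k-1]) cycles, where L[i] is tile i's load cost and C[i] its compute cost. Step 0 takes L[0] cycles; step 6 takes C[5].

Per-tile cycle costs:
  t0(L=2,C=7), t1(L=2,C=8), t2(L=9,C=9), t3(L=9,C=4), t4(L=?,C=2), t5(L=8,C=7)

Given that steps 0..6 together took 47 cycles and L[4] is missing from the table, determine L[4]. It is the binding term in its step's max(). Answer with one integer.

step 0: dur = L[0]=2 = 2
step 1: dur = max(L[1]=2, C[0]=7) = 7
step 2: dur = max(L[2]=9, C[1]=8) = 9
step 3: dur = max(L[3]=9, C[2]=9) = 9
step 4: dur = max(L[4]=?, C[3]=4) = L[4]  (unknown; binding)
step 5: dur = max(L[5]=8, C[4]=2) = 8
step 6: dur = C[5]=7 = 7
sum of known step durations = 42
dur[4] = total - known = 47 - 42 = 5
L[4] is the binding max in step 4, so L[4] = dur[4] = 5

L[4] = 5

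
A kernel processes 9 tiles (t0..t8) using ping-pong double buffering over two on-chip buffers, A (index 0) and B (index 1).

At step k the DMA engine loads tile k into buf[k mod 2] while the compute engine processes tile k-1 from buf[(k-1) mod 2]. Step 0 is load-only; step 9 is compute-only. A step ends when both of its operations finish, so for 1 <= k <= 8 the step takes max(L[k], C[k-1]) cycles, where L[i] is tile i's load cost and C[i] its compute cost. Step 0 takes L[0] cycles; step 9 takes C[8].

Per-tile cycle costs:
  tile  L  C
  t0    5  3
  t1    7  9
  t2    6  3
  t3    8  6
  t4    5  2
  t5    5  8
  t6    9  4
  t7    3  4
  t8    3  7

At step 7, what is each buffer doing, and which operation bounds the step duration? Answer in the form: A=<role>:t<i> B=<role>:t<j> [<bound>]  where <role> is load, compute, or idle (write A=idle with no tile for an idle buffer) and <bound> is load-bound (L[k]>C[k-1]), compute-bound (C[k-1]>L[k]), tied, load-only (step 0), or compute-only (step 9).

step 7: A=compute:t6 B=load:t7 [compute-bound]

k=0 load=t0/5c comp=- wait=5 total=5
k=1 load=t1/7c comp=t0/3c wait=7 total=12
k=2 load=t2/6c comp=t1/9c wait=9 total=21
k=3 load=t3/8c comp=t2/3c wait=8 total=29
k=4 load=t4/5c comp=t3/6c wait=6 total=35
k=5 load=t5/5c comp=t4/2c wait=5 total=40
k=6 load=t6/9c comp=t5/8c wait=9 total=49
k=7 load=t7/3c comp=t6/4c wait=4 total=53
k=8 load=t8/3c comp=t7/4c wait=4 total=57
k=9 load=- comp=t8/7c wait=7 total=64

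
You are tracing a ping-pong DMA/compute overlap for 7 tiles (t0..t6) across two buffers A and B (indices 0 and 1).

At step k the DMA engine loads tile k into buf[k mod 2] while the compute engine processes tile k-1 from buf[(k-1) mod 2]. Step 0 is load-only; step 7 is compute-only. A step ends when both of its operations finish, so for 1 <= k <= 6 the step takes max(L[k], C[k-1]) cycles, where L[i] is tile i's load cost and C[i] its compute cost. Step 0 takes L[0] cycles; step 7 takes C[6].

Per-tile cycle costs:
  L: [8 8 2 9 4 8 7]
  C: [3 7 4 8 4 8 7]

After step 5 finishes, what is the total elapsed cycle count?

end_cycle[5] = 48

step 0: L[0]=8 → dur=8, Σ=8 | A=load:t0 B=idle [load-only]
step 1: L[1]=8 C[0]=3 → dur=8, Σ=16 | A=compute:t0 B=load:t1 [load-bound]
step 2: L[2]=2 C[1]=7 → dur=7, Σ=23 | A=load:t2 B=compute:t1 [compute-bound]
step 3: L[3]=9 C[2]=4 → dur=9, Σ=32 | A=compute:t2 B=load:t3 [load-bound]
step 4: L[4]=4 C[3]=8 → dur=8, Σ=40 | A=load:t4 B=compute:t3 [compute-bound]
step 5: L[5]=8 C[4]=4 → dur=8, Σ=48 | A=compute:t4 B=load:t5 [load-bound]
step 6: L[6]=7 C[5]=8 → dur=8, Σ=56 | A=load:t6 B=compute:t5 [compute-bound]
step 7: C[6]=7 → dur=7, Σ=63 | A=compute:t6 B=idle [compute-only]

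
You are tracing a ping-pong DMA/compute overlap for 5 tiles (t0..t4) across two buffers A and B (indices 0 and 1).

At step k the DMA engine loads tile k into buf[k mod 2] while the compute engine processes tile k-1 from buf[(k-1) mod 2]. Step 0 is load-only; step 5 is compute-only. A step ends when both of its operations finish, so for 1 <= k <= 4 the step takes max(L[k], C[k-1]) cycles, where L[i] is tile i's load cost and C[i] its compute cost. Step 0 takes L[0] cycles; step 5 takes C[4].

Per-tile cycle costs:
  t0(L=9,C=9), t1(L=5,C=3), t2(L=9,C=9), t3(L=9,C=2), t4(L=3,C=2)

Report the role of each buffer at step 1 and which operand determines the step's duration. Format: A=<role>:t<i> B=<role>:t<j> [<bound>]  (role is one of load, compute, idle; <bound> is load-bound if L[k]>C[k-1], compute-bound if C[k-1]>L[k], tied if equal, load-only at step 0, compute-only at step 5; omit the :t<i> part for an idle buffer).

step 0: L[0]=9 → dur=9, Σ=9 | A=load:t0 B=idle [load-only]
step 1: L[1]=5 C[0]=9 → dur=9, Σ=18 | A=compute:t0 B=load:t1 [compute-bound]
step 2: L[2]=9 C[1]=3 → dur=9, Σ=27 | A=load:t2 B=compute:t1 [load-bound]
step 3: L[3]=9 C[2]=9 → dur=9, Σ=36 | A=compute:t2 B=load:t3 [tied]
step 4: L[4]=3 C[3]=2 → dur=3, Σ=39 | A=load:t4 B=compute:t3 [load-bound]
step 5: C[4]=2 → dur=2, Σ=41 | A=compute:t4 B=idle [compute-only]

step 1: A=compute:t0 B=load:t1 [compute-bound]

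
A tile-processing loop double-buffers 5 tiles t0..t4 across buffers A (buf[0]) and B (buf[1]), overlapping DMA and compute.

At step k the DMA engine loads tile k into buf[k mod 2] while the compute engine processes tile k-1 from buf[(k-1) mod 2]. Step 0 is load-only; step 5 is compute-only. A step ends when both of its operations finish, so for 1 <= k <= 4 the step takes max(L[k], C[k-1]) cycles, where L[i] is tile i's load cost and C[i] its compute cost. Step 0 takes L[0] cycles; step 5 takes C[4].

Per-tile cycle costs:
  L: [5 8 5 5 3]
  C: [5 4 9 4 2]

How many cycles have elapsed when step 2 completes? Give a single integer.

end_cycle[2] = 18

[0] DMA t0→A (5c) ∥ CU idle ⇒ 5c, clock 5
[1] DMA t1→B (8c) ∥ CU A:t0 (5c) ⇒ 8c, clock 13
[2] DMA t2→A (5c) ∥ CU B:t1 (4c) ⇒ 5c, clock 18
[3] DMA t3→B (5c) ∥ CU A:t2 (9c) ⇒ 9c, clock 27
[4] DMA t4→A (3c) ∥ CU B:t3 (4c) ⇒ 4c, clock 31
[5] DMA idle ∥ CU A:t4 (2c) ⇒ 2c, clock 33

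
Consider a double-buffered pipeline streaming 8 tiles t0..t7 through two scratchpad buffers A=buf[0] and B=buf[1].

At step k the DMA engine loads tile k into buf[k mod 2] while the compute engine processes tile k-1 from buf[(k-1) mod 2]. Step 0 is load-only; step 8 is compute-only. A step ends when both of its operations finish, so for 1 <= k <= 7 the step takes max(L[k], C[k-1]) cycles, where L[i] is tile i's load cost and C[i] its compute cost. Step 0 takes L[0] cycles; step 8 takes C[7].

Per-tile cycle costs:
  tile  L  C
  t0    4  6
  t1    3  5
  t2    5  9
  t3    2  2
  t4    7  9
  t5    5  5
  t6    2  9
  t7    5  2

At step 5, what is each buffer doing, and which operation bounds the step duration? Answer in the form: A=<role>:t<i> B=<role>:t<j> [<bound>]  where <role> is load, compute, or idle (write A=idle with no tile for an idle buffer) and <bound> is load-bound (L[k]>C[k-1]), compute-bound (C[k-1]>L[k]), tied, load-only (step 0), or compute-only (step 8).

step 5: A=compute:t4 B=load:t5 [compute-bound]

[0] DMA t0→A (4c) ∥ CU idle ⇒ 4c, clock 4
[1] DMA t1→B (3c) ∥ CU A:t0 (6c) ⇒ 6c, clock 10
[2] DMA t2→A (5c) ∥ CU B:t1 (5c) ⇒ 5c, clock 15
[3] DMA t3→B (2c) ∥ CU A:t2 (9c) ⇒ 9c, clock 24
[4] DMA t4→A (7c) ∥ CU B:t3 (2c) ⇒ 7c, clock 31
[5] DMA t5→B (5c) ∥ CU A:t4 (9c) ⇒ 9c, clock 40
[6] DMA t6→A (2c) ∥ CU B:t5 (5c) ⇒ 5c, clock 45
[7] DMA t7→B (5c) ∥ CU A:t6 (9c) ⇒ 9c, clock 54
[8] DMA idle ∥ CU B:t7 (2c) ⇒ 2c, clock 56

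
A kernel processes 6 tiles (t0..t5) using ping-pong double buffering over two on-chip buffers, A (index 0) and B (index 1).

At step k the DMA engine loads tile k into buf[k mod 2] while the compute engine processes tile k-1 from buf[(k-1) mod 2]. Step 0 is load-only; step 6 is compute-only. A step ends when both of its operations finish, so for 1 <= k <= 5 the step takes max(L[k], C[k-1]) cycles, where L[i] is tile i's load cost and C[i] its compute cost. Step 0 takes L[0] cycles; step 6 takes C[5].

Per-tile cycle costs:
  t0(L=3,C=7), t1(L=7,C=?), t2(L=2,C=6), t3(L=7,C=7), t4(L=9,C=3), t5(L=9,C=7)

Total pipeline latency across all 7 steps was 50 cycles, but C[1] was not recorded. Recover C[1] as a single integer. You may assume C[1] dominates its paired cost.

C[1] = 8

step 0 | dur = L[0]=3 = 3
step 1 | dur = max(L[1]=7, C[0]=7) = 7
step 2 | dur = max(L[2]=2, C[1]=?) = C[1]  (unknown; binding)
step 3 | dur = max(L[3]=7, C[2]=6) = 7
step 4 | dur = max(L[4]=9, C[3]=7) = 9
step 5 | dur = max(L[5]=9, C[4]=3) = 9
step 6 | dur = C[5]=7 = 7
sum of known step durations = 42
dur[2] = total - known = 50 - 42 = 8
C[1] is the binding max in step 2, so C[1] = dur[2] = 8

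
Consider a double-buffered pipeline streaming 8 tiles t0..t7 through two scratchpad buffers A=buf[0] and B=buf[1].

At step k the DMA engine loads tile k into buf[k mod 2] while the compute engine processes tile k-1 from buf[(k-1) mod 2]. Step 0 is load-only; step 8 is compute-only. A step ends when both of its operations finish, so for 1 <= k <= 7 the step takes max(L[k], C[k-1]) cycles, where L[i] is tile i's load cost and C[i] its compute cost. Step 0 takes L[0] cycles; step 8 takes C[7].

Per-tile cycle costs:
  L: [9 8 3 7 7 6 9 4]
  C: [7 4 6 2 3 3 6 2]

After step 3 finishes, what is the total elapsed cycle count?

  0. 9=9c; end=9; A:t0 B:-
  1. max(8,7)=8c; end=17; A:t0 B:t1
  2. max(3,4)=4c; end=21; A:t2 B:t1
  3. max(7,6)=7c; end=28; A:t2 B:t3
  4. max(7,2)=7c; end=35; A:t4 B:t3
  5. max(6,3)=6c; end=41; A:t4 B:t5
  6. max(9,3)=9c; end=50; A:t6 B:t5
  7. max(4,6)=6c; end=56; A:t6 B:t7
  8. 2=2c; end=58; A:t6 B:t7

end_cycle[3] = 28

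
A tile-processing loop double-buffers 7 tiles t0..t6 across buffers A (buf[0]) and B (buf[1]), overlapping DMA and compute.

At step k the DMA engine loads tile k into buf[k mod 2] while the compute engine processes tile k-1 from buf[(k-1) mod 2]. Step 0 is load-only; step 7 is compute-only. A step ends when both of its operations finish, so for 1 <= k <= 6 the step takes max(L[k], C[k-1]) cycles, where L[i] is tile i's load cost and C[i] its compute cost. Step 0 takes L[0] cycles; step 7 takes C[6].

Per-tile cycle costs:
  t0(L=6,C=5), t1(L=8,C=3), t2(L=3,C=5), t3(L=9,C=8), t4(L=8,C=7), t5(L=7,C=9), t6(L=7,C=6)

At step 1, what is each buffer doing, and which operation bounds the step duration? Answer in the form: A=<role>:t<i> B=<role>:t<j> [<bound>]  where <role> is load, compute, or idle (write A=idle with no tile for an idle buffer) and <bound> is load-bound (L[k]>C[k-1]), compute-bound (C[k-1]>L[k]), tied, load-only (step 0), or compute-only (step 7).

step 0: L[0]=6 → dur=6, Σ=6 | A=load:t0 B=idle [load-only]
step 1: L[1]=8 C[0]=5 → dur=8, Σ=14 | A=compute:t0 B=load:t1 [load-bound]
step 2: L[2]=3 C[1]=3 → dur=3, Σ=17 | A=load:t2 B=compute:t1 [tied]
step 3: L[3]=9 C[2]=5 → dur=9, Σ=26 | A=compute:t2 B=load:t3 [load-bound]
step 4: L[4]=8 C[3]=8 → dur=8, Σ=34 | A=load:t4 B=compute:t3 [tied]
step 5: L[5]=7 C[4]=7 → dur=7, Σ=41 | A=compute:t4 B=load:t5 [tied]
step 6: L[6]=7 C[5]=9 → dur=9, Σ=50 | A=load:t6 B=compute:t5 [compute-bound]
step 7: C[6]=6 → dur=6, Σ=56 | A=compute:t6 B=idle [compute-only]

step 1: A=compute:t0 B=load:t1 [load-bound]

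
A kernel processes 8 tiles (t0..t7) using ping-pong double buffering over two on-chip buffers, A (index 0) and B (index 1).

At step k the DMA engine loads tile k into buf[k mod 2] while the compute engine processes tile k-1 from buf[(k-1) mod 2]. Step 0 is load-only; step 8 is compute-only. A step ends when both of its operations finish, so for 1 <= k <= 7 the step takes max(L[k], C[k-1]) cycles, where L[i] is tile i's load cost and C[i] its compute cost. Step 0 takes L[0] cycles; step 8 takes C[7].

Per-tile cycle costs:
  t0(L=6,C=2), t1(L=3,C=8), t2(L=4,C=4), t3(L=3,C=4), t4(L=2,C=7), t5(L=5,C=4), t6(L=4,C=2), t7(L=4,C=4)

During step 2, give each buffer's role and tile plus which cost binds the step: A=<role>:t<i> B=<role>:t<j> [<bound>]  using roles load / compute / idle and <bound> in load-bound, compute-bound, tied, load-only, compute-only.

[0] DMA t0→A (6c) ∥ CU idle ⇒ 6c, clock 6
[1] DMA t1→B (3c) ∥ CU A:t0 (2c) ⇒ 3c, clock 9
[2] DMA t2→A (4c) ∥ CU B:t1 (8c) ⇒ 8c, clock 17
[3] DMA t3→B (3c) ∥ CU A:t2 (4c) ⇒ 4c, clock 21
[4] DMA t4→A (2c) ∥ CU B:t3 (4c) ⇒ 4c, clock 25
[5] DMA t5→B (5c) ∥ CU A:t4 (7c) ⇒ 7c, clock 32
[6] DMA t6→A (4c) ∥ CU B:t5 (4c) ⇒ 4c, clock 36
[7] DMA t7→B (4c) ∥ CU A:t6 (2c) ⇒ 4c, clock 40
[8] DMA idle ∥ CU B:t7 (4c) ⇒ 4c, clock 44

step 2: A=load:t2 B=compute:t1 [compute-bound]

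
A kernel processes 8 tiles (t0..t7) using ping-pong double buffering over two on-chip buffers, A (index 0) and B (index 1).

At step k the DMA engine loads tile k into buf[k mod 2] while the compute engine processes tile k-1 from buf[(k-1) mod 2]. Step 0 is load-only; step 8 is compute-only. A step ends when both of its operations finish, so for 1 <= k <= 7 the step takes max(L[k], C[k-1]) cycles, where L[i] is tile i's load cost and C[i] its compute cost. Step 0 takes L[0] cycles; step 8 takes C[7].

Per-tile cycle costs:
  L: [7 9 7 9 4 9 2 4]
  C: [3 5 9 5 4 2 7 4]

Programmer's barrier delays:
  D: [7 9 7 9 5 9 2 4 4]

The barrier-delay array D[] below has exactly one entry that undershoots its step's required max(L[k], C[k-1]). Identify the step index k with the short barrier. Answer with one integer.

[0] required=L[0]=7=7 vs D=7 ok
[1] required=max(L[1]=9,C[0]=3)=9 vs D=9 ok
[2] required=max(L[2]=7,C[1]=5)=7 vs D=7 ok
[3] required=max(L[3]=9,C[2]=9)=9 vs D=9 ok
[4] required=max(L[4]=4,C[3]=5)=5 vs D=5 ok
[5] required=max(L[5]=9,C[4]=4)=9 vs D=9 ok
[6] required=max(L[6]=2,C[5]=2)=2 vs D=2 ok
[7] required=max(L[7]=4,C[6]=7)=7 vs D=4 SHORT
[8] required=C[7]=4=4 vs D=4 ok

hazard at step 7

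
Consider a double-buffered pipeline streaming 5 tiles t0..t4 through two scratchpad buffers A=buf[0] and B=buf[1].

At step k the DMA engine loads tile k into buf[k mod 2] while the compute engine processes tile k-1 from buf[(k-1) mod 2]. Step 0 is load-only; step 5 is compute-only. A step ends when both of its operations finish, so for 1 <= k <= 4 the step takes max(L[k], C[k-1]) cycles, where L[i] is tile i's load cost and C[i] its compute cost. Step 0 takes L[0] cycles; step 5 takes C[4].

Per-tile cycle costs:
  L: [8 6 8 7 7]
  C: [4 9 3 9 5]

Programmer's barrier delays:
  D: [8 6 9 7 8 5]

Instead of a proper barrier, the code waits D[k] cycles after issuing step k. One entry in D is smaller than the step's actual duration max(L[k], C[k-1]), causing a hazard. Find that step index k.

k=0 barrier L[0]=8→8c, D[0]=8 ok
k=1 barrier max(L[1]=6,C[0]=4)→6c, D[1]=6 ok
k=2 barrier max(L[2]=8,C[1]=9)→9c, D[2]=9 ok
k=3 barrier max(L[3]=7,C[2]=3)→7c, D[3]=7 ok
k=4 barrier max(L[4]=7,C[3]=9)→9c, D[4]=8 SHORT
k=5 barrier C[4]=5→5c, D[5]=5 ok

hazard at step 4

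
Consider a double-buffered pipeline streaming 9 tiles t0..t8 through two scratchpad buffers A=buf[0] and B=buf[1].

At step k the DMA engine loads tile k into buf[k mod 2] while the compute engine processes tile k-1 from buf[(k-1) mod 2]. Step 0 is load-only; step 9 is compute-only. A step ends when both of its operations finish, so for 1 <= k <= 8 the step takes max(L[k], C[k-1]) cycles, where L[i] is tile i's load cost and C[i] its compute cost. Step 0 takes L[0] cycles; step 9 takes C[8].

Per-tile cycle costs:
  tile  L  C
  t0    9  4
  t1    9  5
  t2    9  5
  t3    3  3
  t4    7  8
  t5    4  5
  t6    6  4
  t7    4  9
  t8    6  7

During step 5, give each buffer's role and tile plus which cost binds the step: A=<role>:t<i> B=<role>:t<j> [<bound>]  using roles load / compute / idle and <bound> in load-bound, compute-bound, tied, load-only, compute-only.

k=0 load=t0/9c comp=- wait=9 total=9
k=1 load=t1/9c comp=t0/4c wait=9 total=18
k=2 load=t2/9c comp=t1/5c wait=9 total=27
k=3 load=t3/3c comp=t2/5c wait=5 total=32
k=4 load=t4/7c comp=t3/3c wait=7 total=39
k=5 load=t5/4c comp=t4/8c wait=8 total=47
k=6 load=t6/6c comp=t5/5c wait=6 total=53
k=7 load=t7/4c comp=t6/4c wait=4 total=57
k=8 load=t8/6c comp=t7/9c wait=9 total=66
k=9 load=- comp=t8/7c wait=7 total=73

step 5: A=compute:t4 B=load:t5 [compute-bound]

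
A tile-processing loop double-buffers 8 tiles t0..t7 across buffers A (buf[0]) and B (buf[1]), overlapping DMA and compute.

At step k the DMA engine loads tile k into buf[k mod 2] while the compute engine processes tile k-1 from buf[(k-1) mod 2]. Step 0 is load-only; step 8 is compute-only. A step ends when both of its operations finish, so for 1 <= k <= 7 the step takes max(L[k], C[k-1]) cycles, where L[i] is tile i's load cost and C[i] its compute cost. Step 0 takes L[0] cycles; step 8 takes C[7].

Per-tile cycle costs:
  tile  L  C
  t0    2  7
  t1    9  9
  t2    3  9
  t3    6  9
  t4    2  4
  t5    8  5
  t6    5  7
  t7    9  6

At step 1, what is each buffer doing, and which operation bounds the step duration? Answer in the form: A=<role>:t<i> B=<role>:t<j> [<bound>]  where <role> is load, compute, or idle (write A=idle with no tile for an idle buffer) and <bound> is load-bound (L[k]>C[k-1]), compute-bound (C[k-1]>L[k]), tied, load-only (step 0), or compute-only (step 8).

step 1: A=compute:t0 B=load:t1 [load-bound]

  0. 2=2c; end=2; A:t0 B:-
  1. max(9,7)=9c; end=11; A:t0 B:t1
  2. max(3,9)=9c; end=20; A:t2 B:t1
  3. max(6,9)=9c; end=29; A:t2 B:t3
  4. max(2,9)=9c; end=38; A:t4 B:t3
  5. max(8,4)=8c; end=46; A:t4 B:t5
  6. max(5,5)=5c; end=51; A:t6 B:t5
  7. max(9,7)=9c; end=60; A:t6 B:t7
  8. 6=6c; end=66; A:t6 B:t7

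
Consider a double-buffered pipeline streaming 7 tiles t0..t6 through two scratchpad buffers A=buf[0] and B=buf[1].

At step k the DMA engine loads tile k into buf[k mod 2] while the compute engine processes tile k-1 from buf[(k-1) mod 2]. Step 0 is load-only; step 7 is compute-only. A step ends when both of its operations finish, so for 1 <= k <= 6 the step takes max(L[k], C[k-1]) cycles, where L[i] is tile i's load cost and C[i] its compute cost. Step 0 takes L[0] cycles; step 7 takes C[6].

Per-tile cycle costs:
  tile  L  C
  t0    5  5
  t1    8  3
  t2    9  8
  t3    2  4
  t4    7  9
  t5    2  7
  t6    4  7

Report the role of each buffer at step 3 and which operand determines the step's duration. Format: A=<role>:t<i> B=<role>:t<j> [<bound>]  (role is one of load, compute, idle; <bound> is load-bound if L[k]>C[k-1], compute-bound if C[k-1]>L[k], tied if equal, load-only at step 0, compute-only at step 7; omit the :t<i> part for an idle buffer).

step 3: A=compute:t2 B=load:t3 [compute-bound]

  0. 5=5c; end=5; A:t0 B:-
  1. max(8,5)=8c; end=13; A:t0 B:t1
  2. max(9,3)=9c; end=22; A:t2 B:t1
  3. max(2,8)=8c; end=30; A:t2 B:t3
  4. max(7,4)=7c; end=37; A:t4 B:t3
  5. max(2,9)=9c; end=46; A:t4 B:t5
  6. max(4,7)=7c; end=53; A:t6 B:t5
  7. 7=7c; end=60; A:t6 B:t5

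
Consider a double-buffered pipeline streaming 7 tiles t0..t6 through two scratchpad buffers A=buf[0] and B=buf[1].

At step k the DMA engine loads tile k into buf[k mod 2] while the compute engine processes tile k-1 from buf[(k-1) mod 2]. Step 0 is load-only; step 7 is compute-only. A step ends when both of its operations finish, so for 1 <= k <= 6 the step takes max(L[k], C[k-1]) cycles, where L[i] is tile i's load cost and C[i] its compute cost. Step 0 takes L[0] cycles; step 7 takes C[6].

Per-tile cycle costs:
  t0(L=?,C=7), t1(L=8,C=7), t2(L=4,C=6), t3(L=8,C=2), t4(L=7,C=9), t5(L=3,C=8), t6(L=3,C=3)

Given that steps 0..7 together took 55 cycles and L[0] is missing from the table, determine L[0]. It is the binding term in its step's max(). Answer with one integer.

L[0] = 5

step 0 | dur = L[0]=? = L[0]  (unknown; binding)
step 1 | dur = max(L[1]=8, C[0]=7) = 8
step 2 | dur = max(L[2]=4, C[1]=7) = 7
step 3 | dur = max(L[3]=8, C[2]=6) = 8
step 4 | dur = max(L[4]=7, C[3]=2) = 7
step 5 | dur = max(L[5]=3, C[4]=9) = 9
step 6 | dur = max(L[6]=3, C[5]=8) = 8
step 7 | dur = C[6]=3 = 3
sum of known step durations = 50
dur[0] = total - known = 55 - 50 = 5
L[0] is the binding max in step 0, so L[0] = dur[0] = 5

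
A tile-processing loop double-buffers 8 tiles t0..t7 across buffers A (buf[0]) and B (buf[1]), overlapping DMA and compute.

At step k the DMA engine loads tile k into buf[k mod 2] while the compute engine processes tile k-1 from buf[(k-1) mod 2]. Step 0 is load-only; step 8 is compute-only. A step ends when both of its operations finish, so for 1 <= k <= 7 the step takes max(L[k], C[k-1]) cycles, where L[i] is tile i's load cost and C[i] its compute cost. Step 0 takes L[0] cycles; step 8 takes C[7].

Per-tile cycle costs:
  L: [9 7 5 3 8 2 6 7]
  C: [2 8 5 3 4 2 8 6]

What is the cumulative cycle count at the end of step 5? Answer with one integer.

k=0 load=t0/9c comp=- wait=9 total=9
k=1 load=t1/7c comp=t0/2c wait=7 total=16
k=2 load=t2/5c comp=t1/8c wait=8 total=24
k=3 load=t3/3c comp=t2/5c wait=5 total=29
k=4 load=t4/8c comp=t3/3c wait=8 total=37
k=5 load=t5/2c comp=t4/4c wait=4 total=41
k=6 load=t6/6c comp=t5/2c wait=6 total=47
k=7 load=t7/7c comp=t6/8c wait=8 total=55
k=8 load=- comp=t7/6c wait=6 total=61

end_cycle[5] = 41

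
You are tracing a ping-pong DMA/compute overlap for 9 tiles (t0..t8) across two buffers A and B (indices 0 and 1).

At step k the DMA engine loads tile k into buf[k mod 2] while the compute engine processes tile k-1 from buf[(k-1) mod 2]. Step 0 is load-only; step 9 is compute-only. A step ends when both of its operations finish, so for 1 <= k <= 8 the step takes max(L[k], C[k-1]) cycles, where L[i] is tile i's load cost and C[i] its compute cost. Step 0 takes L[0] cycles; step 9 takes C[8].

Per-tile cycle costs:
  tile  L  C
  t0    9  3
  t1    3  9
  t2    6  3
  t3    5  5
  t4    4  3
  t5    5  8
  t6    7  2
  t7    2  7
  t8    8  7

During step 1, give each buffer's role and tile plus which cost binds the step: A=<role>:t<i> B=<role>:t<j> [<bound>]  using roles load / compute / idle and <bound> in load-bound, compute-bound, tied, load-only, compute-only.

step 1: A=compute:t0 B=load:t1 [tied]

k=0 load=t0/9c comp=- wait=9 total=9
k=1 load=t1/3c comp=t0/3c wait=3 total=12
k=2 load=t2/6c comp=t1/9c wait=9 total=21
k=3 load=t3/5c comp=t2/3c wait=5 total=26
k=4 load=t4/4c comp=t3/5c wait=5 total=31
k=5 load=t5/5c comp=t4/3c wait=5 total=36
k=6 load=t6/7c comp=t5/8c wait=8 total=44
k=7 load=t7/2c comp=t6/2c wait=2 total=46
k=8 load=t8/8c comp=t7/7c wait=8 total=54
k=9 load=- comp=t8/7c wait=7 total=61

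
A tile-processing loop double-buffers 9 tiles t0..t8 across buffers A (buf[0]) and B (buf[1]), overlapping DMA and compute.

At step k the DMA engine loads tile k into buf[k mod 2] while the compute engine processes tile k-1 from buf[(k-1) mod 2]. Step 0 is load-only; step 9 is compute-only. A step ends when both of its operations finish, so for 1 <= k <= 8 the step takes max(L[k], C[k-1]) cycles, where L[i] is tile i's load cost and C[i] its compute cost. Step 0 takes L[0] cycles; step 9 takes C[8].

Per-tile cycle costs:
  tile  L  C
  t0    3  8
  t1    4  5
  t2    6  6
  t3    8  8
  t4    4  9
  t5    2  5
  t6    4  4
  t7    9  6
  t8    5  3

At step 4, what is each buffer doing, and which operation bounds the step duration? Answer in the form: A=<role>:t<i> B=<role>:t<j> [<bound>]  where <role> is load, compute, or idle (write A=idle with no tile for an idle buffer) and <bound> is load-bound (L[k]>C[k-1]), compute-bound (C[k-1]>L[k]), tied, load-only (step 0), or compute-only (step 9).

step 4: A=load:t4 B=compute:t3 [compute-bound]

[0] DMA t0→A (3c) ∥ CU idle ⇒ 3c, clock 3
[1] DMA t1→B (4c) ∥ CU A:t0 (8c) ⇒ 8c, clock 11
[2] DMA t2→A (6c) ∥ CU B:t1 (5c) ⇒ 6c, clock 17
[3] DMA t3→B (8c) ∥ CU A:t2 (6c) ⇒ 8c, clock 25
[4] DMA t4→A (4c) ∥ CU B:t3 (8c) ⇒ 8c, clock 33
[5] DMA t5→B (2c) ∥ CU A:t4 (9c) ⇒ 9c, clock 42
[6] DMA t6→A (4c) ∥ CU B:t5 (5c) ⇒ 5c, clock 47
[7] DMA t7→B (9c) ∥ CU A:t6 (4c) ⇒ 9c, clock 56
[8] DMA t8→A (5c) ∥ CU B:t7 (6c) ⇒ 6c, clock 62
[9] DMA idle ∥ CU A:t8 (3c) ⇒ 3c, clock 65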